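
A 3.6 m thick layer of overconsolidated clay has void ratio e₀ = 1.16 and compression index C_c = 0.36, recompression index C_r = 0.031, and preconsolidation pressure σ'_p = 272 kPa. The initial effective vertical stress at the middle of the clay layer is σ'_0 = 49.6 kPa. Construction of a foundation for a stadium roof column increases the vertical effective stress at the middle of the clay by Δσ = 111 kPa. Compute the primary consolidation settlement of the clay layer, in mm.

S_c ≈ 26.4 mm

Final effective stress: σ'_f = 49.6 + 111 = 160.6 kPa.
σ'_f = 160.6 ≤ σ'_p = 272 kPa, so the clay remains overconsolidated and only the recompression index applies:
S_c = C_r·H/(1+e₀)·log₁₀(σ'_f/σ'_0) = 0.031×3.6/2.16×log₁₀(160.6/49.6)
    = 0.051668 × 0.51026 = 0.02636 m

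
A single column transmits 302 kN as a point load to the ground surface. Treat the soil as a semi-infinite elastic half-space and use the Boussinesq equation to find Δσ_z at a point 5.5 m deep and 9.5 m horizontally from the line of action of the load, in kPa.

Δσ_z ≈ 0.151 kPa

Boussinesq vertical stress below a point load on an elastic half-space:
Δσ_z = 3P/(2πz²) · [1 + (r/z)²]^(−5/2)
r/z = 9.5/5.5 = 1.7273; [1+(r/z)²]^(−5/2) = 0.031575.
Δσ_z = 3×302/(2π×5.5²) × 0.031575 = 4.7668 × 0.031575 = 0.1505 kPa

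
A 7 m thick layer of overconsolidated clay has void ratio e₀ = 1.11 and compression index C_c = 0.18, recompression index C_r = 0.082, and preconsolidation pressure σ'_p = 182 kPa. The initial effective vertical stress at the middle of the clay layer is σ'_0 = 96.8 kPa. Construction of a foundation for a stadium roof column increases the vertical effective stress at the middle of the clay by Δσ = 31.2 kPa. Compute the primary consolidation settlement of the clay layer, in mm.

Final effective stress: σ'_f = 96.8 + 31.2 = 128 kPa.
σ'_f = 128 ≤ σ'_p = 182 kPa, so the clay remains overconsolidated and only the recompression index applies:
S_c = C_r·H/(1+e₀)·log₁₀(σ'_f/σ'_0) = 0.082×7/2.11×log₁₀(128/96.8)
    = 0.27204 × 0.12133 = 0.03301 m

S_c ≈ 33 mm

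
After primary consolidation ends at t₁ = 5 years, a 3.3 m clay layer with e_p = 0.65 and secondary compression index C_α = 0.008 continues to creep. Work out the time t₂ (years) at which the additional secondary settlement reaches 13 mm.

t₂ ≈ 32.5 years

S_s = C_α·H/(1+e_p)·log₁₀(t₂/t₁) ⇒ log₁₀(t₂/t₁) = S_s·(1+e_p)/(C_α·H).
log₁₀(t₂/t₁) = 0.013 × (1+0.65) / (0.008×3.3) = 0.8125
t₂ = t₁ × 10^0.8125 = 5 × 6.494 = 32.47 years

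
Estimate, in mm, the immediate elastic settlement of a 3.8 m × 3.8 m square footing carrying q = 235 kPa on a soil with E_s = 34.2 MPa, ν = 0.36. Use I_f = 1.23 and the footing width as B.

S_e ≈ 28 mm

Immediate (elastic) settlement: S_e = q·B·(1−ν²)/E_s · I_f.
E_s = 34.2 MPa = 34200 kPa.
S_e = 235 × 3.8 × (1 − 0.36²) / 34200 × 1.23
    = 235 × 3.8 × 0.8704 / 34200 × 1.23
    = 0.02795 m = 27.95 mm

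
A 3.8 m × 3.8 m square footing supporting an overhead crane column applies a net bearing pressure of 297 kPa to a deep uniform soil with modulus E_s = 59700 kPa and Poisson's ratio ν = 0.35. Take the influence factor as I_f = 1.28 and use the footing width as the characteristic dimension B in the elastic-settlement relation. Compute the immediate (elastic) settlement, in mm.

S_e ≈ 21.2 mm

Immediate (elastic) settlement: S_e = q·B·(1−ν²)/E_s · I_f.
S_e = 297 × 3.8 × (1 − 0.35²) / 59700 × 1.28
    = 297 × 3.8 × 0.8775 / 59700 × 1.28
    = 0.02123 m = 21.23 mm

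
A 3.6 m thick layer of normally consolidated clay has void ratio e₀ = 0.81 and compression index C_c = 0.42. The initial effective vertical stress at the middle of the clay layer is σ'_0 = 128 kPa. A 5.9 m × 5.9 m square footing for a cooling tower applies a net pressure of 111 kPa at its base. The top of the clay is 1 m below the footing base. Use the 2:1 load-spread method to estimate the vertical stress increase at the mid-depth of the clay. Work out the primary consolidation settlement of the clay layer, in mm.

S_c ≈ 122 mm

Mid-depth of clay below the footing base: z = 1 + 3.6/2 = 2.8 m.
Stress increase at mid-clay by the 2:1 spreading method:
Δσ = qBL/((B+z)(L+z)) = 111×5.9×5.9/((5.9+2.8)(5.9+2.8)) = 51.049 kPa
Final effective stress: σ'_f = σ'_0 + Δσ = 128 + 51.049 = 179.05 kPa.
Normally consolidated clay, so the full stress increment lies on the virgin compression line:
S_c = C_c·H/(1+e₀)·log₁₀(σ'_f/σ'_0) = 0.42×3.6/(1+0.81)×log₁₀(179.05/128)
    = 0.83536 × 0.14576 = 0.1218 m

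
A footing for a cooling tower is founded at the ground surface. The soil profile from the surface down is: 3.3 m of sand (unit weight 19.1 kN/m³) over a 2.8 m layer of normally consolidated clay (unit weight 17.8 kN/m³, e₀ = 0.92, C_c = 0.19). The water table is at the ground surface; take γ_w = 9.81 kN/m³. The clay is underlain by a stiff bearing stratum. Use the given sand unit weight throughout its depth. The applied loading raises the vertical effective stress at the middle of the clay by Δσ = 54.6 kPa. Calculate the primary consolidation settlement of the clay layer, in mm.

Mid-depth of clay below the ground surface: z = 3.3 + 2.8/2 = 4.7 m.
Total vertical stress at mid-clay: σ_v = 19.1×3.3 + 17.8×1.4 = 87.95 kPa.
Pore pressure: u = 9.81×(4.7 − 0) = 46.107 kPa.
Initial effective stress: σ'_0 = σ_v − u = 87.95 − 46.107 = 41.843 kPa.
Final effective stress: σ'_f = σ'_0 + Δσ = 41.843 + 54.6 = 96.443 kPa.
Normally consolidated clay, so the full stress increment lies on the virgin compression line:
S_c = C_c·H/(1+e₀)·log₁₀(σ'_f/σ'_0) = 0.19×2.8/(1+0.92)×log₁₀(96.443/41.843)
    = 0.27708 × 0.36265 = 0.1005 m

S_c ≈ 100 mm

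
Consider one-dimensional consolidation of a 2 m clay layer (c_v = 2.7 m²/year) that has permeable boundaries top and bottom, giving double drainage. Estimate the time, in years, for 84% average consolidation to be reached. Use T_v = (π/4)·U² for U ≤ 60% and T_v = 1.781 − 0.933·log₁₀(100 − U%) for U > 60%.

Drainage path length: H_d = H/2 = 1 m (double drainage).
U > 60%: T_v = 1.781 − 0.933·log₁₀(100 − 84) = 0.65756.
t = T_v·H_d²/c_v = 0.65756×1²/2.7 = 0.2435 years.

t ≈ 0.244 years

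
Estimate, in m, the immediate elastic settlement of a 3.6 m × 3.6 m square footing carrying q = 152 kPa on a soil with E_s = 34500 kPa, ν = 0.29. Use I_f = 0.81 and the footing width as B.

Immediate (elastic) settlement: S_e = q·B·(1−ν²)/E_s · I_f.
S_e = 152 × 3.6 × (1 − 0.29²) / 34500 × 0.81
    = 152 × 3.6 × 0.9159 / 34500 × 0.81
    = 0.01177 m

S_e ≈ 0.0118 m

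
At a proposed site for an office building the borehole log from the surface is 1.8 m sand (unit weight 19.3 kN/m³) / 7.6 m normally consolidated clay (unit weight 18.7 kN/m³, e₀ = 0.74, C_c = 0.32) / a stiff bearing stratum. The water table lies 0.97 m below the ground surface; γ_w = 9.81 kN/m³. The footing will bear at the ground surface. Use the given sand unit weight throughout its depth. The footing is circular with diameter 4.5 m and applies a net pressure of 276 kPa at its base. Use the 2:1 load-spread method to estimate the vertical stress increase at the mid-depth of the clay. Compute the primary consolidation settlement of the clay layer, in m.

S_c ≈ 0.392 m

Mid-depth of clay below the ground surface: z = 1.8 + 7.6/2 = 5.6 m.
Total vertical stress at mid-clay: σ_v = 19.3×1.8 + 18.7×3.8 = 105.8 kPa.
Pore pressure: u = 9.81×(5.6 − 0.97) = 45.42 kPa.
Initial effective stress: σ'_0 = σ_v − u = 105.8 − 45.42 = 60.38 kPa.
Stress increase at mid-clay by the 2:1 spreading method:
Δσ ≈ qD²/(D+z)² = 276×4.5²/(4.5+5.6)² = 54.789 kPa
Final effective stress: σ'_f = σ'_0 + Δσ = 60.38 + 54.789 = 115.17 kPa.
Normally consolidated clay, so the full stress increment lies on the virgin compression line:
S_c = C_c·H/(1+e₀)·log₁₀(σ'_f/σ'_0) = 0.32×7.6/(1+0.74)×log₁₀(115.17/60.38)
    = 1.3977 × 0.28045 = 0.392 m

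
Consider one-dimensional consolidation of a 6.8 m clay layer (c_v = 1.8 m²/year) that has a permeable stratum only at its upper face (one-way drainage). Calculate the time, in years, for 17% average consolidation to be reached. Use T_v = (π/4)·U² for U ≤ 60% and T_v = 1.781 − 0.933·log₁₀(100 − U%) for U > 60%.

Drainage path length: H_d = H = 6.8 m (single drainage).
U ≤ 60%: T_v = (π/4)·U² = (π/4)×0.17² = 0.022698.
t = T_v·H_d²/c_v = 0.022698×6.8²/1.8 = 0.5831 years.

t ≈ 0.583 years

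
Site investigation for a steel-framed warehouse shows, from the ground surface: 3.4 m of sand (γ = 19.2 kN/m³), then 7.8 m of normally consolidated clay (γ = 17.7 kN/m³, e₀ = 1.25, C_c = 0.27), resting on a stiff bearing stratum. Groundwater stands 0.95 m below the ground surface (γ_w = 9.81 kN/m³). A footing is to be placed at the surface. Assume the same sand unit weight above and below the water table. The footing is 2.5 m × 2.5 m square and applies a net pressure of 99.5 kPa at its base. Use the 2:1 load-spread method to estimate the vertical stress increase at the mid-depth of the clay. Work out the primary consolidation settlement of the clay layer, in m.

Mid-depth of clay below the ground surface: z = 3.4 + 7.8/2 = 7.3 m.
Total vertical stress at mid-clay: σ_v = 19.2×3.4 + 17.7×3.9 = 134.31 kPa.
Pore pressure: u = 9.81×(7.3 − 0.95) = 62.294 kPa.
Initial effective stress: σ'_0 = σ_v − u = 134.31 − 62.294 = 72.016 kPa.
Stress increase at mid-clay by the 2:1 spreading method:
Δσ = qBL/((B+z)(L+z)) = 99.5×2.5×2.5/((2.5+7.3)(2.5+7.3)) = 6.4752 kPa
Final effective stress: σ'_f = σ'_0 + Δσ = 72.016 + 6.4752 = 78.491 kPa.
Normally consolidated clay, so the full stress increment lies on the virgin compression line:
S_c = C_c·H/(1+e₀)·log₁₀(σ'_f/σ'_0) = 0.27×7.8/(1+1.25)×log₁₀(78.491/72.016)
    = 0.936 × 0.037391 = 0.035 m

S_c ≈ 0.035 m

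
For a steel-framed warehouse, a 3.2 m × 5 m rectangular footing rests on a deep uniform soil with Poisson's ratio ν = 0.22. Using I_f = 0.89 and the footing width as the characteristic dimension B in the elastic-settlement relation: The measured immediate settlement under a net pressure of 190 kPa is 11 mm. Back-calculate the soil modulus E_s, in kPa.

E_s ≈ 46800 kPa

S_e = q·B·(1−ν²)/E_s · I_f  ⇒  E_s = q·B·(1−ν²)·I_f / S_e.
E_s = 190 × 3.2 × 0.9516 × 0.89 / 0.011 = 46810 kPa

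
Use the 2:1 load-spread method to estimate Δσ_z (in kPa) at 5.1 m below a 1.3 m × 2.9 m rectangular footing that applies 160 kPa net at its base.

By the 2:1 method the load spreads at 1 horizontal : 2 vertical, so at depth z the loaded area has grown by z in each plan dimension:
Δσ = qBL/((B+z)(L+z)) = 160×1.3×2.9/((1.3+5.1)(2.9+5.1)) = 11.781 kPa

Δσ_z ≈ 11.8 kPa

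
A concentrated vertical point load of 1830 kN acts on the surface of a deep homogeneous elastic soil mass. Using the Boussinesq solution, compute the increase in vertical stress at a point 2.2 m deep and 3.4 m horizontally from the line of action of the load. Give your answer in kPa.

Δσ_z ≈ 8.54 kPa

Boussinesq vertical stress below a point load on an elastic half-space:
Δσ_z = 3P/(2πz²) · [1 + (r/z)²]^(−5/2)
r/z = 3.4/2.2 = 1.5455; [1+(r/z)²]^(−5/2) = 0.047316.
Δσ_z = 3×1830/(2π×2.2²) × 0.047316 = 180.53 × 0.047316 = 8.542 kPa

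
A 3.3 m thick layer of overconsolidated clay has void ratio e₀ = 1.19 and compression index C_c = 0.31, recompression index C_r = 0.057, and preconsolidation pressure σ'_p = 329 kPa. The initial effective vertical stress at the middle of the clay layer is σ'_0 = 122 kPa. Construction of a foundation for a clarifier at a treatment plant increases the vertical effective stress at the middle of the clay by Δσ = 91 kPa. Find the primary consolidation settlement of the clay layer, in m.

S_c ≈ 0.0208 m

Final effective stress: σ'_f = 122 + 91 = 213 kPa.
σ'_f = 213 ≤ σ'_p = 329 kPa, so the clay remains overconsolidated and only the recompression index applies:
S_c = C_r·H/(1+e₀)·log₁₀(σ'_f/σ'_0) = 0.057×3.3/2.19×log₁₀(213/122)
    = 0.085888 × 0.24202 = 0.02079 m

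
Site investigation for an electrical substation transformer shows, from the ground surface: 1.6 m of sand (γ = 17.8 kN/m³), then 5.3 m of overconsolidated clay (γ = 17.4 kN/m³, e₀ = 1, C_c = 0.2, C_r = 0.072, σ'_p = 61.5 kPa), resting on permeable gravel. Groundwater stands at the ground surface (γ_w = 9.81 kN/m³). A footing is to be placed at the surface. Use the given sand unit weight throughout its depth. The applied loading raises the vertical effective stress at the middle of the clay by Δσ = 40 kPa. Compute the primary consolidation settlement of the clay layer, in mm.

S_c ≈ 91 mm

Mid-depth of clay below the ground surface: z = 1.6 + 5.3/2 = 4.25 m.
Total vertical stress at mid-clay: σ_v = 17.8×1.6 + 17.4×2.65 = 74.59 kPa.
Pore pressure: u = 9.81×(4.25 − 0) = 41.693 kPa.
Initial effective stress: σ'_0 = σ_v − u = 74.59 − 41.693 = 32.897 kPa.
Final effective stress: σ'_f = 32.897 + 40 = 72.897 kPa.
σ'_f = 72.897 > σ'_p = 61.5 kPa, so the stress path crosses the preconsolidation pressure — recompression up to σ'_p, then virgin compression beyond:
S_c = H/(1+e₀)·[C_r·log₁₀(σ'_p/σ'_0) + C_c·log₁₀(σ'_f/σ'_p)]
    = 5.3/2 × [0.072×log₁₀(61.5/32.897) + 0.2×log₁₀(72.897/61.5)]
    = 2.65 × [0.019564 + 0.014767] = 0.09098 m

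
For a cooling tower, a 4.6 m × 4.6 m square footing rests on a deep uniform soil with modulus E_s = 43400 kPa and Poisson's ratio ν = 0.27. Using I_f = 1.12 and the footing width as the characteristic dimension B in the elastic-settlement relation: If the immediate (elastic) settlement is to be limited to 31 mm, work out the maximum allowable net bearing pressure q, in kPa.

q ≈ 282 kPa

S_e = q·B·(1−ν²)/E_s · I_f  ⇒  q = S_e·E_s / (B·(1−ν²)·I_f).
q = 0.031 × 43400 / (4.6 × 0.9271 × 1.12) = 281.7 kPa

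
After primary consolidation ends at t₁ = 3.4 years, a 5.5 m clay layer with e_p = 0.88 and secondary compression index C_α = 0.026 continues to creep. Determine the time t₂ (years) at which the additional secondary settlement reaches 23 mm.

t₂ ≈ 6.82 years

S_s = C_α·H/(1+e_p)·log₁₀(t₂/t₁) ⇒ log₁₀(t₂/t₁) = S_s·(1+e_p)/(C_α·H).
log₁₀(t₂/t₁) = 0.023 × (1+0.88) / (0.026×5.5) = 0.3024
t₂ = t₁ × 10^0.3024 = 3.4 × 2.006 = 6.821 years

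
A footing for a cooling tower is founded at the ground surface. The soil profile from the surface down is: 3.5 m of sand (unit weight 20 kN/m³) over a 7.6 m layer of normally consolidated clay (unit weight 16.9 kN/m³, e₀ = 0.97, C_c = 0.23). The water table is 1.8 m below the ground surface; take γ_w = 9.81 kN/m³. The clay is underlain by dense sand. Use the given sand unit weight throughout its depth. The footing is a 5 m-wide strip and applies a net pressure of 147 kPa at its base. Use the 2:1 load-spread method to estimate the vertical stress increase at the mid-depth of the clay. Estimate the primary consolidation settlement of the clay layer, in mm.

Mid-depth of clay below the ground surface: z = 3.5 + 7.6/2 = 7.3 m.
Total vertical stress at mid-clay: σ_v = 20×3.5 + 16.9×3.8 = 134.22 kPa.
Pore pressure: u = 9.81×(7.3 − 1.8) = 53.955 kPa.
Initial effective stress: σ'_0 = σ_v − u = 134.22 − 53.955 = 80.265 kPa.
Stress increase at mid-clay by the 2:1 spreading method:
Δσ = qB/(B+z) = 147×5/(5+7.3) = 59.756 kPa
Final effective stress: σ'_f = σ'_0 + Δσ = 80.265 + 59.756 = 140.02 kPa.
Normally consolidated clay, so the full stress increment lies on the virgin compression line:
S_c = C_c·H/(1+e₀)·log₁₀(σ'_f/σ'_0) = 0.23×7.6/(1+0.97)×log₁₀(140.02/80.265)
    = 0.88731 × 0.24166 = 0.2144 m

S_c ≈ 214 mm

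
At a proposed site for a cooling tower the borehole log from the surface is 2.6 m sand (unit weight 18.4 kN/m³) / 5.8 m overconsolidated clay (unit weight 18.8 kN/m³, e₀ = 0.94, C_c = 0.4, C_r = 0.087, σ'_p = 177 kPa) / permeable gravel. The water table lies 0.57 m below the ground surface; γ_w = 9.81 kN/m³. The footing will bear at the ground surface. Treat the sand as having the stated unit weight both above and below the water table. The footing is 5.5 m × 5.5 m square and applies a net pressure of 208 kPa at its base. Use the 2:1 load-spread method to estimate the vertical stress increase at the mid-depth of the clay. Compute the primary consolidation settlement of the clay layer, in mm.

S_c ≈ 76.2 mm

Mid-depth of clay below the ground surface: z = 2.6 + 5.8/2 = 5.5 m.
Total vertical stress at mid-clay: σ_v = 18.4×2.6 + 18.8×2.9 = 102.36 kPa.
Pore pressure: u = 9.81×(5.5 − 0.57) = 48.363 kPa.
Initial effective stress: σ'_0 = σ_v − u = 102.36 − 48.363 = 53.997 kPa.
Stress increase at mid-clay by the 2:1 spreading method:
Δσ = qBL/((B+z)(L+z)) = 208×5.5×5.5/((5.5+5.5)(5.5+5.5)) = 52 kPa
Final effective stress: σ'_f = 53.997 + 52 = 106 kPa.
σ'_f = 106 ≤ σ'_p = 177 kPa, so the clay remains overconsolidated and only the recompression index applies:
S_c = C_r·H/(1+e₀)·log₁₀(σ'_f/σ'_0) = 0.087×5.8/1.94×log₁₀(106/53.997)
    = 0.2601 × 0.29294 = 0.07619 m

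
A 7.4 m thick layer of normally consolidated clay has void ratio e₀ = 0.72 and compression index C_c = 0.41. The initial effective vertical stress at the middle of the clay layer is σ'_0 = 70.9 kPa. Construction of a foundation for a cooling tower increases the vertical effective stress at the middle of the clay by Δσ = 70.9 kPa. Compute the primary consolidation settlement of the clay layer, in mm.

S_c ≈ 531 mm

Final effective stress: σ'_f = σ'_0 + Δσ = 70.9 + 70.9 = 141.8 kPa.
Normally consolidated clay, so the full stress increment lies on the virgin compression line:
S_c = C_c·H/(1+e₀)·log₁₀(σ'_f/σ'_0) = 0.41×7.4/(1+0.72)×log₁₀(141.8/70.9)
    = 1.764 × 0.30103 = 0.531 m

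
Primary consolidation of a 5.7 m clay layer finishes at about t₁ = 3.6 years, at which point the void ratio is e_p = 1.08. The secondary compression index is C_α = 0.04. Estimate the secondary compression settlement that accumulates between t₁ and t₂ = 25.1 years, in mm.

Secondary compression: S_s = C_α·H/(1+e_p)·log₁₀(t₂/t₁)
S_s = 0.04×5.7/(1+1.08)×log₁₀(25.1/3.6)
    = 0.1096 × 0.8434 = 0.09245 m

S_s ≈ 92.4 mm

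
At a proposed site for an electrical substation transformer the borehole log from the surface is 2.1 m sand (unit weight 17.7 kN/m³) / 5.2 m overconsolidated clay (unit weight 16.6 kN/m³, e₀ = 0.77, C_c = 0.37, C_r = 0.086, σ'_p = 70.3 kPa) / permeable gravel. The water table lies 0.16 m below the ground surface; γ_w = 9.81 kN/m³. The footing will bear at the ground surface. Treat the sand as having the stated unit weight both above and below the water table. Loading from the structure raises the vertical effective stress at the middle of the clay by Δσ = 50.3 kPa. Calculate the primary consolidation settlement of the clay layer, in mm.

Mid-depth of clay below the ground surface: z = 2.1 + 5.2/2 = 4.7 m.
Total vertical stress at mid-clay: σ_v = 17.7×2.1 + 16.6×2.6 = 80.33 kPa.
Pore pressure: u = 9.81×(4.7 − 0.16) = 44.537 kPa.
Initial effective stress: σ'_0 = σ_v − u = 80.33 − 44.537 = 35.793 kPa.
Final effective stress: σ'_f = 35.793 + 50.3 = 86.093 kPa.
σ'_f = 86.093 > σ'_p = 70.3 kPa, so the stress path crosses the preconsolidation pressure — recompression up to σ'_p, then virgin compression beyond:
S_c = H/(1+e₀)·[C_r·log₁₀(σ'_p/σ'_0) + C_c·log₁₀(σ'_f/σ'_p)]
    = 5.2/1.77 × [0.086×log₁₀(70.3/35.793) + 0.37×log₁₀(86.093/70.3)]
    = 2.9379 × [0.025212 + 0.032565] = 0.1697 m

S_c ≈ 170 mm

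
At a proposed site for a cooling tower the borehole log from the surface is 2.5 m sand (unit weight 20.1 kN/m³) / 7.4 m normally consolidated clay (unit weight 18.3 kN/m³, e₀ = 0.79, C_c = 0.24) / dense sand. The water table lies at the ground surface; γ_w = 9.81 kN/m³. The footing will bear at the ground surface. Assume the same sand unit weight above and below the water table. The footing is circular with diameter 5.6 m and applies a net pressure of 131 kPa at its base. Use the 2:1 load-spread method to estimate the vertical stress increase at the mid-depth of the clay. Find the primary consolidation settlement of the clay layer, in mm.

S_c ≈ 179 mm

Mid-depth of clay below the ground surface: z = 2.5 + 7.4/2 = 6.2 m.
Total vertical stress at mid-clay: σ_v = 20.1×2.5 + 18.3×3.7 = 117.96 kPa.
Pore pressure: u = 9.81×(6.2 − 0) = 60.822 kPa.
Initial effective stress: σ'_0 = σ_v − u = 117.96 − 60.822 = 57.138 kPa.
Stress increase at mid-clay by the 2:1 spreading method:
Δσ ≈ qD²/(D+z)² = 131×5.6²/(5.6+6.2)² = 29.504 kPa
Final effective stress: σ'_f = σ'_0 + Δσ = 57.138 + 29.504 = 86.642 kPa.
Normally consolidated clay, so the full stress increment lies on the virgin compression line:
S_c = C_c·H/(1+e₀)·log₁₀(σ'_f/σ'_0) = 0.24×7.4/(1+0.79)×log₁₀(86.642/57.138)
    = 0.99218 × 0.1808 = 0.1794 m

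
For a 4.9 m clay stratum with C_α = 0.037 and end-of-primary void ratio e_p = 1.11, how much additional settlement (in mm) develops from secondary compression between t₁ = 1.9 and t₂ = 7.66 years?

Secondary compression: S_s = C_α·H/(1+e_p)·log₁₀(t₂/t₁)
S_s = 0.037×4.9/(1+1.11)×log₁₀(7.66/1.9)
    = 0.08592 × 0.6055 = 0.05202 m

S_s ≈ 52 mm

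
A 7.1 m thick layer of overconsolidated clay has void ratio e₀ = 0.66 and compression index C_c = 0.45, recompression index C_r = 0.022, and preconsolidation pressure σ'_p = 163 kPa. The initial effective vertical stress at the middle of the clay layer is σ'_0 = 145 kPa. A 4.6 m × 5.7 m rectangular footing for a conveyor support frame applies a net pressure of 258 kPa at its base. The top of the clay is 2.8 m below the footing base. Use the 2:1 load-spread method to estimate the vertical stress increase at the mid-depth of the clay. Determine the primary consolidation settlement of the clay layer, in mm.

Mid-depth of clay below the footing base: z = 2.8 + 7.1/2 = 6.35 m.
Stress increase at mid-clay by the 2:1 spreading method:
Δσ = qBL/((B+z)(L+z)) = 258×4.6×5.7/((4.6+6.35)(5.7+6.35)) = 51.269 kPa
Final effective stress: σ'_f = 145 + 51.269 = 196.27 kPa.
σ'_f = 196.27 > σ'_p = 163 kPa, so the stress path crosses the preconsolidation pressure — recompression up to σ'_p, then virgin compression beyond:
S_c = H/(1+e₀)·[C_r·log₁₀(σ'_p/σ'_0) + C_c·log₁₀(σ'_f/σ'_p)]
    = 7.1/1.66 × [0.022×log₁₀(163/145) + 0.45×log₁₀(196.27/163)]
    = 4.2771 × [0.001118 + 0.0363] = 0.16 m

S_c ≈ 160 mm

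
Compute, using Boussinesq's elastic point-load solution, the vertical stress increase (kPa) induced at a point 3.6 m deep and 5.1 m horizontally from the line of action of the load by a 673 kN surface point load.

Boussinesq vertical stress below a point load on an elastic half-space:
Δσ_z = 3P/(2πz²) · [1 + (r/z)²]^(−5/2)
r/z = 5.1/3.6 = 1.4167; [1+(r/z)²]^(−5/2) = 0.06378.
Δσ_z = 3×673/(2π×3.6²) × 0.06378 = 24.794 × 0.06378 = 1.581 kPa

Δσ_z ≈ 1.58 kPa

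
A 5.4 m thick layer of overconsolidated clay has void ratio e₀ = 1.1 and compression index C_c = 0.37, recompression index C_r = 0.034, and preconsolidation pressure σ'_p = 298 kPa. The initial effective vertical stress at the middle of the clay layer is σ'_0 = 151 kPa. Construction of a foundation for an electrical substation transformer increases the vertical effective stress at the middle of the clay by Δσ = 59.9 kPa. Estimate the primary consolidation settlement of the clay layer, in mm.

Final effective stress: σ'_f = 151 + 59.9 = 210.9 kPa.
σ'_f = 210.9 ≤ σ'_p = 298 kPa, so the clay remains overconsolidated and only the recompression index applies:
S_c = C_r·H/(1+e₀)·log₁₀(σ'_f/σ'_0) = 0.034×5.4/2.1×log₁₀(210.9/151)
    = 0.087428 × 0.1451 = 0.01269 m

S_c ≈ 12.7 mm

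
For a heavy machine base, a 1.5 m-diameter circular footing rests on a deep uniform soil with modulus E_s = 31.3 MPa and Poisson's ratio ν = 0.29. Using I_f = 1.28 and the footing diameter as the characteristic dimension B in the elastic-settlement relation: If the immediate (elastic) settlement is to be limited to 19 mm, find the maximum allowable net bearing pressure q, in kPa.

q ≈ 338 kPa

E_s = 31.3 MPa = 31300 kPa.
S_e = q·B·(1−ν²)/E_s · I_f  ⇒  q = S_e·E_s / (B·(1−ν²)·I_f).
q = 0.019 × 31300 / (1.5 × 0.9159 × 1.28) = 338.2 kPa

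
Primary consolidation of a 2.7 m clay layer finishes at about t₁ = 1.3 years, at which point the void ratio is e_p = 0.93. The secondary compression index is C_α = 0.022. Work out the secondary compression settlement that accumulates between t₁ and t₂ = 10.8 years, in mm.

S_s ≈ 28.3 mm

Secondary compression: S_s = C_α·H/(1+e_p)·log₁₀(t₂/t₁)
S_s = 0.022×2.7/(1+0.93)×log₁₀(10.8/1.3)
    = 0.03078 × 0.9195 = 0.0283 m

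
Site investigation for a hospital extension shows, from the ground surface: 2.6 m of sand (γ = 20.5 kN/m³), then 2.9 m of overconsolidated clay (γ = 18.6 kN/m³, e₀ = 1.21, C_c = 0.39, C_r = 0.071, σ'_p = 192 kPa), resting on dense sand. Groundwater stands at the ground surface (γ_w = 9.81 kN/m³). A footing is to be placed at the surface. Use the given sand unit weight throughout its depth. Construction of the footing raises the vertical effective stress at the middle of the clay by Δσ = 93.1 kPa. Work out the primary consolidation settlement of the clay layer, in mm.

S_c ≈ 48.3 mm

Mid-depth of clay below the ground surface: z = 2.6 + 2.9/2 = 4.05 m.
Total vertical stress at mid-clay: σ_v = 20.5×2.6 + 18.6×1.45 = 80.27 kPa.
Pore pressure: u = 9.81×(4.05 − 0) = 39.73 kPa.
Initial effective stress: σ'_0 = σ_v − u = 80.27 − 39.73 = 40.54 kPa.
Final effective stress: σ'_f = 40.54 + 93.1 = 133.64 kPa.
σ'_f = 133.64 ≤ σ'_p = 192 kPa, so the clay remains overconsolidated and only the recompression index applies:
S_c = C_r·H/(1+e₀)·log₁₀(σ'_f/σ'_0) = 0.071×2.9/2.21×log₁₀(133.64/40.54)
    = 0.093166 × 0.51805 = 0.04826 m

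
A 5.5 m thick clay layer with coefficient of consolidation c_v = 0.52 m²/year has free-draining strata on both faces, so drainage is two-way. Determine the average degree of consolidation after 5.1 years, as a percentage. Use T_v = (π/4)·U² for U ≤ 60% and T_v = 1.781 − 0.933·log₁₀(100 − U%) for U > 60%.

Drainage path length: H_d = H/2 = 2.75 m (double drainage).
T_v = c_v·t/H_d² = 0.52×5.1/2.75² = 0.35068.
T_v = 0.35068 corresponds to the U > 60% branch:
U = 1 − 10^((1.781 − T_v)/0.933)/100 = 0.6588

U ≈ 65.9 %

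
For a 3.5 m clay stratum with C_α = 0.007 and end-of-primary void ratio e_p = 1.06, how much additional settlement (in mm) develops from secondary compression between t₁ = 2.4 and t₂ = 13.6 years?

S_s ≈ 8.96 mm

Secondary compression: S_s = C_α·H/(1+e_p)·log₁₀(t₂/t₁)
S_s = 0.007×3.5/(1+1.06)×log₁₀(13.6/2.4)
    = 0.01189 × 0.7533 = 0.008959 m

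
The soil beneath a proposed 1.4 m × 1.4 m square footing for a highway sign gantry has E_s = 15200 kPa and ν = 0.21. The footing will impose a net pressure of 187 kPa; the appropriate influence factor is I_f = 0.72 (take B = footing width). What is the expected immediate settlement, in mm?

S_e ≈ 11.9 mm

Immediate (elastic) settlement: S_e = q·B·(1−ν²)/E_s · I_f.
S_e = 187 × 1.4 × (1 − 0.21²) / 15200 × 0.72
    = 187 × 1.4 × 0.9559 / 15200 × 0.72
    = 0.01185 m = 11.85 mm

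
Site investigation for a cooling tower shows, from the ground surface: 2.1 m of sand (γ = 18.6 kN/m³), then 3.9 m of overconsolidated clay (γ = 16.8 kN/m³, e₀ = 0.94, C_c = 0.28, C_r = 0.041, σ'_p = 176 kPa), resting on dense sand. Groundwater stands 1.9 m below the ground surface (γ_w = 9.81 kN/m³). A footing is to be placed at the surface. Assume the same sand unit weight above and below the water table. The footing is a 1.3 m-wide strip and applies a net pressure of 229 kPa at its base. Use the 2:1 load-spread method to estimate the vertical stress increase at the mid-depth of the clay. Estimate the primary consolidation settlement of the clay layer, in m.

S_c ≈ 0.0265 m

Mid-depth of clay below the ground surface: z = 2.1 + 3.9/2 = 4.05 m.
Total vertical stress at mid-clay: σ_v = 18.6×2.1 + 16.8×1.95 = 71.82 kPa.
Pore pressure: u = 9.81×(4.05 − 1.9) = 21.091 kPa.
Initial effective stress: σ'_0 = σ_v − u = 71.82 − 21.091 = 50.729 kPa.
Stress increase at mid-clay by the 2:1 spreading method:
Δσ = qB/(B+z) = 229×1.3/(1.3+4.05) = 55.645 kPa
Final effective stress: σ'_f = 50.729 + 55.645 = 106.37 kPa.
σ'_f = 106.37 ≤ σ'_p = 176 kPa, so the clay remains overconsolidated and only the recompression index applies:
S_c = C_r·H/(1+e₀)·log₁₀(σ'_f/σ'_0) = 0.041×3.9/1.94×log₁₀(106.37/50.729)
    = 0.082422 × 0.32156 = 0.0265 m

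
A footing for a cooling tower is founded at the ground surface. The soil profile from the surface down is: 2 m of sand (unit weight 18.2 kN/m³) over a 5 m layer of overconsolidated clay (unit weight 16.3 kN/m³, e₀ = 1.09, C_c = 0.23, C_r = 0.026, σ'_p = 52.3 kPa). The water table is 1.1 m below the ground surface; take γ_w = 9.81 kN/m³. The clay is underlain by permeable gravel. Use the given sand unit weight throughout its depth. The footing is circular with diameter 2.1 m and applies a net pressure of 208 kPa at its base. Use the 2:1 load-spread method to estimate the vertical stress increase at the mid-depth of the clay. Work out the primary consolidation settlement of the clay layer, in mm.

Mid-depth of clay below the ground surface: z = 2 + 5/2 = 4.5 m.
Total vertical stress at mid-clay: σ_v = 18.2×2 + 16.3×2.5 = 77.15 kPa.
Pore pressure: u = 9.81×(4.5 − 1.1) = 33.354 kPa.
Initial effective stress: σ'_0 = σ_v − u = 77.15 − 33.354 = 43.796 kPa.
Stress increase at mid-clay by the 2:1 spreading method:
Δσ ≈ qD²/(D+z)² = 208×2.1²/(2.1+4.5)² = 21.058 kPa
Final effective stress: σ'_f = 43.796 + 21.058 = 64.854 kPa.
σ'_f = 64.854 > σ'_p = 52.3 kPa, so the stress path crosses the preconsolidation pressure — recompression up to σ'_p, then virgin compression beyond:
S_c = H/(1+e₀)·[C_r·log₁₀(σ'_p/σ'_0) + C_c·log₁₀(σ'_f/σ'_p)]
    = 5/2.09 × [0.026×log₁₀(52.3/43.796) + 0.23×log₁₀(64.854/52.3)]
    = 2.3923 × [0.0020037 + 0.02149] = 0.0562 m

S_c ≈ 56.2 mm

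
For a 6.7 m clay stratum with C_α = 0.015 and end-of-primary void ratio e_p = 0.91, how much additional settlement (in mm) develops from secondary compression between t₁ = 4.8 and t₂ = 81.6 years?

Secondary compression: S_s = C_α·H/(1+e_p)·log₁₀(t₂/t₁)
S_s = 0.015×6.7/(1+0.91)×log₁₀(81.6/4.8)
    = 0.05262 × 1.23 = 0.06474 m

S_s ≈ 64.7 mm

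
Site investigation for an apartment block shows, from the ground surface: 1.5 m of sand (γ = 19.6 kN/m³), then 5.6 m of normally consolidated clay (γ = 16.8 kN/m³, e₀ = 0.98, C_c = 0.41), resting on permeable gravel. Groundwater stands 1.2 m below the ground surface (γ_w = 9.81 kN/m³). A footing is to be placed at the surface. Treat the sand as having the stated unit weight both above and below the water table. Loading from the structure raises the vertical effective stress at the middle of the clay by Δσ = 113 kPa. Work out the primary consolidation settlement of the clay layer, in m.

S_c ≈ 0.624 m

Mid-depth of clay below the ground surface: z = 1.5 + 5.6/2 = 4.3 m.
Total vertical stress at mid-clay: σ_v = 19.6×1.5 + 16.8×2.8 = 76.44 kPa.
Pore pressure: u = 9.81×(4.3 − 1.2) = 30.411 kPa.
Initial effective stress: σ'_0 = σ_v − u = 76.44 − 30.411 = 46.029 kPa.
Final effective stress: σ'_f = σ'_0 + Δσ = 46.029 + 113 = 159.03 kPa.
Normally consolidated clay, so the full stress increment lies on the virgin compression line:
S_c = C_c·H/(1+e₀)·log₁₀(σ'_f/σ'_0) = 0.41×5.6/(1+0.98)×log₁₀(159.03/46.029)
    = 1.1596 × 0.53845 = 0.6244 m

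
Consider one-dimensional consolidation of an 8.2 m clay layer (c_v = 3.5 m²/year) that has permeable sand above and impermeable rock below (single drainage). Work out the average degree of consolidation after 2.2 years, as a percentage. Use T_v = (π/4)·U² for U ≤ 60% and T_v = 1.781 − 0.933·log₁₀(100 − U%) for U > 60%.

Drainage path length: H_d = H = 8.2 m (single drainage).
T_v = c_v·t/H_d² = 3.5×2.2/8.2² = 0.11452.
T_v = 0.11452 corresponds to the U ≤ 60% branch:
U = √(4T_v/π) = 0.3819

U ≈ 38.2 %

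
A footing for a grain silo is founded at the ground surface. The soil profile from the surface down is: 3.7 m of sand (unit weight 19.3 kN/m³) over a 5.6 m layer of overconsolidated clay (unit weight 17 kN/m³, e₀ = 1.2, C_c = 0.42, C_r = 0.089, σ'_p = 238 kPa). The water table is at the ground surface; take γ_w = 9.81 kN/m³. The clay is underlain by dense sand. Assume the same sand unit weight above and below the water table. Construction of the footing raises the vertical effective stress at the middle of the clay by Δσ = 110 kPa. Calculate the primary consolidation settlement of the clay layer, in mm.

S_c ≈ 108 mm

Mid-depth of clay below the ground surface: z = 3.7 + 5.6/2 = 6.5 m.
Total vertical stress at mid-clay: σ_v = 19.3×3.7 + 17×2.8 = 119.01 kPa.
Pore pressure: u = 9.81×(6.5 − 0) = 63.765 kPa.
Initial effective stress: σ'_0 = σ_v − u = 119.01 − 63.765 = 55.245 kPa.
Final effective stress: σ'_f = 55.245 + 110 = 165.25 kPa.
σ'_f = 165.25 ≤ σ'_p = 238 kPa, so the clay remains overconsolidated and only the recompression index applies:
S_c = C_r·H/(1+e₀)·log₁₀(σ'_f/σ'_0) = 0.089×5.6/2.2×log₁₀(165.25/55.245)
    = 0.22655 × 0.47585 = 0.1078 m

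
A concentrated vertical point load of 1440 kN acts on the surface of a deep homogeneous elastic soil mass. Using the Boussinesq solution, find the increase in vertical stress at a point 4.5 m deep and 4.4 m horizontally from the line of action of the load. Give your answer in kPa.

Δσ_z ≈ 6.34 kPa

Boussinesq vertical stress below a point load on an elastic half-space:
Δσ_z = 3P/(2πz²) · [1 + (r/z)²]^(−5/2)
r/z = 4.4/4.5 = 0.97778; [1+(r/z)²]^(−5/2) = 0.18687.
Δσ_z = 3×1440/(2π×4.5²) × 0.18687 = 33.953 × 0.18687 = 6.345 kPa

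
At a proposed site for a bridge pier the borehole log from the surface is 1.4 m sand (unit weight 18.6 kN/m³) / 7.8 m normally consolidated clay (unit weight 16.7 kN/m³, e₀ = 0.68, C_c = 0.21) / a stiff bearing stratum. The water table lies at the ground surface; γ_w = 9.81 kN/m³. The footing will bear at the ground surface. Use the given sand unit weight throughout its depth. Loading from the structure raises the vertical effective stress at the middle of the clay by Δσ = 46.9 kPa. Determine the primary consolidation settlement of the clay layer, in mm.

Mid-depth of clay below the ground surface: z = 1.4 + 7.8/2 = 5.3 m.
Total vertical stress at mid-clay: σ_v = 18.6×1.4 + 16.7×3.9 = 91.17 kPa.
Pore pressure: u = 9.81×(5.3 − 0) = 51.993 kPa.
Initial effective stress: σ'_0 = σ_v − u = 91.17 − 51.993 = 39.177 kPa.
Final effective stress: σ'_f = σ'_0 + Δσ = 39.177 + 46.9 = 86.077 kPa.
Normally consolidated clay, so the full stress increment lies on the virgin compression line:
S_c = C_c·H/(1+e₀)·log₁₀(σ'_f/σ'_0) = 0.21×7.8/(1+0.68)×log₁₀(86.077/39.177)
    = 0.975 × 0.34186 = 0.3333 m

S_c ≈ 333 mm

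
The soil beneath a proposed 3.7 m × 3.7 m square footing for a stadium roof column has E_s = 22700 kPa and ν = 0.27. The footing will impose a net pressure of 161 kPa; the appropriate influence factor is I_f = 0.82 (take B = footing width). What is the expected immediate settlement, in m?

S_e ≈ 0.0199 m

Immediate (elastic) settlement: S_e = q·B·(1−ν²)/E_s · I_f.
S_e = 161 × 3.7 × (1 − 0.27²) / 22700 × 0.82
    = 161 × 3.7 × 0.9271 / 22700 × 0.82
    = 0.01995 m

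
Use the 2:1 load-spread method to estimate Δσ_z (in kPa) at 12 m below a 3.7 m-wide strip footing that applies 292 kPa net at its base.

By the 2:1 method the load spreads at 1 horizontal : 2 vertical, so at depth z the loaded area has grown by z in each plan dimension:
Δσ = qB/(B+z) = 292×3.7/(3.7+12) = 68.815 kPa

Δσ_z ≈ 68.8 kPa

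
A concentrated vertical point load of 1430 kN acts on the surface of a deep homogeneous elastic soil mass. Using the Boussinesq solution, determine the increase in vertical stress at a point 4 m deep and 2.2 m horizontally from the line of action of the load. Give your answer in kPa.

Boussinesq vertical stress below a point load on an elastic half-space:
Δσ_z = 3P/(2πz²) · [1 + (r/z)²]^(−5/2)
r/z = 2.2/4 = 0.55; [1+(r/z)²]^(−5/2) = 0.51648.
Δσ_z = 3×1430/(2π×4²) × 0.51648 = 42.673 × 0.51648 = 22.04 kPa

Δσ_z ≈ 22 kPa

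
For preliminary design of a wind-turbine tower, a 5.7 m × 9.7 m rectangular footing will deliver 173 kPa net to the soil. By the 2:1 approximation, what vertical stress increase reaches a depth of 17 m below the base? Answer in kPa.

By the 2:1 method the load spreads at 1 horizontal : 2 vertical, so at depth z the loaded area has grown by z in each plan dimension:
Δσ = qBL/((B+z)(L+z)) = 173×5.7×9.7/((5.7+17)(9.7+17)) = 15.782 kPa

Δσ_z ≈ 15.8 kPa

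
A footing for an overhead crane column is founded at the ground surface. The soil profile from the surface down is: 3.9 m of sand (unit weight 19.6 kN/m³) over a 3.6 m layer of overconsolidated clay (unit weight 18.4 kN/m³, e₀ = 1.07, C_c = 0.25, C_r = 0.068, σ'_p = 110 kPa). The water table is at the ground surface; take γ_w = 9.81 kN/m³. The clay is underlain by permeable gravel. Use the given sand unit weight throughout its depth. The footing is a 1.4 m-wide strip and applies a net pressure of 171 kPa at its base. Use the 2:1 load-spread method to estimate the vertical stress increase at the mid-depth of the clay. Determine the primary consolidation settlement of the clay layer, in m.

S_c ≈ 0.025 m

Mid-depth of clay below the ground surface: z = 3.9 + 3.6/2 = 5.7 m.
Total vertical stress at mid-clay: σ_v = 19.6×3.9 + 18.4×1.8 = 109.56 kPa.
Pore pressure: u = 9.81×(5.7 − 0) = 55.917 kPa.
Initial effective stress: σ'_0 = σ_v − u = 109.56 − 55.917 = 53.643 kPa.
Stress increase at mid-clay by the 2:1 spreading method:
Δσ = qB/(B+z) = 171×1.4/(1.4+5.7) = 33.718 kPa
Final effective stress: σ'_f = 53.643 + 33.718 = 87.361 kPa.
σ'_f = 87.361 ≤ σ'_p = 110 kPa, so the clay remains overconsolidated and only the recompression index applies:
S_c = C_r·H/(1+e₀)·log₁₀(σ'_f/σ'_0) = 0.068×3.6/2.07×log₁₀(87.361/53.643)
    = 0.11826 × 0.2118 = 0.02505 m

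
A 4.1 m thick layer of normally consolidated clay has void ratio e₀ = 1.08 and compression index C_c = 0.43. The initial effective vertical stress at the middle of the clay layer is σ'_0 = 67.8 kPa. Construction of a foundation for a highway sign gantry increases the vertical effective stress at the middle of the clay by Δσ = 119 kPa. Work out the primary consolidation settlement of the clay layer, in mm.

Final effective stress: σ'_f = σ'_0 + Δσ = 67.8 + 119 = 186.8 kPa.
Normally consolidated clay, so the full stress increment lies on the virgin compression line:
S_c = C_c·H/(1+e₀)·log₁₀(σ'_f/σ'_0) = 0.43×4.1/(1+1.08)×log₁₀(186.8/67.8)
    = 0.8476 × 0.44015 = 0.3731 m

S_c ≈ 373 mm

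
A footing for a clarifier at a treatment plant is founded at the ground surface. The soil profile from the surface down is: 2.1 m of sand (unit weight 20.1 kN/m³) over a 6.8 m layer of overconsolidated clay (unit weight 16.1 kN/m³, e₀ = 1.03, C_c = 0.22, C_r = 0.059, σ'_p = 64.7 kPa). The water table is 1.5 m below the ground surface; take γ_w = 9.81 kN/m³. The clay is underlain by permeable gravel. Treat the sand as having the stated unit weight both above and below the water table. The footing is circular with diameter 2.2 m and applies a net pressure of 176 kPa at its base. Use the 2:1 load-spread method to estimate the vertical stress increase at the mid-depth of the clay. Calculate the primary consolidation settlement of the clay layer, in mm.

S_c ≈ 44.4 mm

Mid-depth of clay below the ground surface: z = 2.1 + 6.8/2 = 5.5 m.
Total vertical stress at mid-clay: σ_v = 20.1×2.1 + 16.1×3.4 = 96.95 kPa.
Pore pressure: u = 9.81×(5.5 − 1.5) = 39.24 kPa.
Initial effective stress: σ'_0 = σ_v − u = 96.95 − 39.24 = 57.71 kPa.
Stress increase at mid-clay by the 2:1 spreading method:
Δσ ≈ qD²/(D+z)² = 176×2.2²/(2.2+5.5)² = 14.367 kPa
Final effective stress: σ'_f = 57.71 + 14.367 = 72.077 kPa.
σ'_f = 72.077 > σ'_p = 64.7 kPa, so the stress path crosses the preconsolidation pressure — recompression up to σ'_p, then virgin compression beyond:
S_c = H/(1+e₀)·[C_r·log₁₀(σ'_p/σ'_0) + C_c·log₁₀(σ'_f/σ'_p)]
    = 6.8/2.03 × [0.059×log₁₀(64.7/57.71) + 0.22×log₁₀(72.077/64.7)]
    = 3.3498 × [0.0029295 + 0.010316] = 0.04437 m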